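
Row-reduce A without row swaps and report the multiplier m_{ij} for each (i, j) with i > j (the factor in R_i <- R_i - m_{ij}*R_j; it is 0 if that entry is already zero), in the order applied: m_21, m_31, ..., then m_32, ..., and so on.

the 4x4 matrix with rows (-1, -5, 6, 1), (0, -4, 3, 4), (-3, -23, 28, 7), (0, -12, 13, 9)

Forward elimination:
R2: entry in column 1 is already 0 -> m_{21} = 0 (no row operation needed)
R3 <- R3 - (3)*R1:  [  0  -8  10   4 ]
R4: entry in column 1 is already 0 -> m_{41} = 0 (no row operation needed)
R3 <- R3 - (2)*R2:  [  0   0   4  -4 ]
R4 <- R4 - (3)*R2:  [  0   0   4  -3 ]
R4 <- R4 - (1)*R3:  [ 0  0  0  1 ]
Multipliers (in order of application): m_{21} = 0, m_{31} = 3, m_{41} = 0, m_{32} = 2, m_{42} = 3, m_{43} = 1

multipliers: 0, 3, 0, 2, 3, 1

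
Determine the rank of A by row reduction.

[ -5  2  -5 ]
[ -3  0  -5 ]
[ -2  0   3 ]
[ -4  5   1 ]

rank(A) = 3

Row reduction:
R2 <- R2 - (3/5)*R1:  [    0  -6/5    -2 ]
R3 <- R3 - (2/5)*R1:  [    0  -4/5     5 ]
R4 <- R4 - (4/5)*R1:  [    0  17/5     5 ]
R3 <- R3 - (2/3)*R2:  [    0     0  19/3 ]
R4 <- R4 - (-17/6)*R2:  [    0     0  -2/3 ]
R4 <- R4 - (-2/19)*R3:  [ 0  0  0 ]
Row echelon form:
[ -5     2    -5 ]
[  0  -6/5    -2 ]
[  0     0  19/3 ]
[  0     0     0 ]
Nonzero rows / pivot columns: 3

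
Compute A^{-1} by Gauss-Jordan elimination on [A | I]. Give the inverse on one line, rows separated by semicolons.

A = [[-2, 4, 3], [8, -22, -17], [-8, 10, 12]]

inverse = [-47/30 -3/10 -1/30; 2/3 0 -1/6; -8/5 -1/5 1/5]

Gauss-Jordan on [A | I]:
R1 <- (1/-2)*R1:  [    1    -2  -3/2  |  -1/2     0     0 ]
R2 <- R2 - (8)*R1:  [  0  -6  -5  |   4   1   0 ]
R3 <- R3 - (-8)*R1:  [  0  -6   0  |  -4   0   1 ]
R2 <- (1/-6)*R2:  [    0     1   5/6  |  -2/3  -1/6     0 ]
R1 <- R1 - (-2)*R2:  [     1      0    1/6  |  -11/6   -1/3      0 ]
R3 <- R3 - (-6)*R2:  [  0   0   5  |  -8  -1   1 ]
R3 <- (1/5)*R3:  [    0     0     1  |  -8/5  -1/5   1/5 ]
R1 <- R1 - (1/6)*R3:  [      1       0       0  |  -47/30   -3/10   -1/30 ]
R2 <- R2 - (5/6)*R3:  [    0     1     0  |   2/3     0  -1/6 ]
Right block of [I | A^{-1}] is the inverse:
[ -47/30  -3/10  -1/30 ]
[    2/3      0   -1/6 ]
[   -8/5   -1/5    1/5 ]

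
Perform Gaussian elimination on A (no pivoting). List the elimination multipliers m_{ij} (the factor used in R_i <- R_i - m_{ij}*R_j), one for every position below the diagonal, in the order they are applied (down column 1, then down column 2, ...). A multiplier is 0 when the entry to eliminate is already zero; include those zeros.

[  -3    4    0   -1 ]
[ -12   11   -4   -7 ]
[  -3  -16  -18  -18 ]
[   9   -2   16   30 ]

multipliers: 4, 1, -3, 4, -2, -4

Forward elimination:
R2 <- R2 - (4)*R1:  [  0  -5  -4  -3 ]
R3 <- R3 - (1)*R1:  [   0  -20  -18  -17 ]
R4 <- R4 - (-3)*R1:  [  0  10  16  27 ]
R3 <- R3 - (4)*R2:  [  0   0  -2  -5 ]
R4 <- R4 - (-2)*R2:  [  0   0   8  21 ]
R4 <- R4 - (-4)*R3:  [ 0  0  0  1 ]
Multipliers (in order of application): m_{21} = 4, m_{31} = 1, m_{41} = -3, m_{32} = 4, m_{42} = -2, m_{43} = -4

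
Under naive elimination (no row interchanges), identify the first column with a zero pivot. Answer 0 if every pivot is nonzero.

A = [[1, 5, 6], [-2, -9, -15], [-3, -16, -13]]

first zero-pivot column = 0

Naive forward elimination:
R2 <- R2 - (-2)*R1:  [  0   1  -3 ]
R3 <- R3 - (-3)*R1:  [  0  -1   5 ]
R3 <- R3 - (-1)*R2:  [ 0  0  2 ]
All pivots nonzero; naive elimination completes without hitting a zero pivot.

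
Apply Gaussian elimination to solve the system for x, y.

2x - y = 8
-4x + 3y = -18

Forward elimination on [A|b]:
R2 <- R2 - (-2)*R1:  [  0   1  -2 ]
Row echelon form:
[ 2  -1  |   8 ]
[ 0   1  |  -2 ]
Back-substitution:
y = (-2) / 1 = -2
x = (8 - (-1)*(-2)) / 2 = 3

(3, -2)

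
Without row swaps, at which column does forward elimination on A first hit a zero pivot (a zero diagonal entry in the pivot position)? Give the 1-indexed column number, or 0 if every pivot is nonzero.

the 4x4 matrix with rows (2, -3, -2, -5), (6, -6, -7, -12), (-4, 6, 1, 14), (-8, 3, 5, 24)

Naive forward elimination:
R2 <- R2 - (3)*R1:  [  0   3  -1   3 ]
R3 <- R3 - (-2)*R1:  [  0   0  -3   4 ]
R4 <- R4 - (-4)*R1:  [  0  -9  -3   4 ]
R4 <- R4 - (-3)*R2:  [  0   0  -6  13 ]
R4 <- R4 - (2)*R3:  [ 0  0  0  5 ]
All pivots nonzero; naive elimination completes without hitting a zero pivot.

first zero-pivot column = 0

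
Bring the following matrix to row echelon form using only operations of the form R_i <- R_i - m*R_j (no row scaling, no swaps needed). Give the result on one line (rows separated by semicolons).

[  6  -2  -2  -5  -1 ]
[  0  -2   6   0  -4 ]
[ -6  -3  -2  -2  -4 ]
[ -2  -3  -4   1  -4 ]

Forward elimination:
R3 <- R3 - (-1)*R1:  [  0  -5  -4  -7  -5 ]
R4 <- R4 - (-1/3)*R1:  [     0  -11/3  -14/3   -2/3  -13/3 ]
R3 <- R3 - (5/2)*R2:  [   0    0  -19   -7    5 ]
R4 <- R4 - (11/6)*R2:  [     0      0  -47/3   -2/3      3 ]
R4 <- R4 - (47/57)*R3:  [      0       0       0   97/19  -64/57 ]
Row echelon form:
[ 6  -2   -2     -5      -1 ]
[ 0  -2    6      0      -4 ]
[ 0   0  -19     -7       5 ]
[ 0   0    0  97/19  -64/57 ]

REF = [6 -2 -2 -5 -1; 0 -2 6 0 -4; 0 0 -19 -7 5; 0 0 0 97/19 -64/57]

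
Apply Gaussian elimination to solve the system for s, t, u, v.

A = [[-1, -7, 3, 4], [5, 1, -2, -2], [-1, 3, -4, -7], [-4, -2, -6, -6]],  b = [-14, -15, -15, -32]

Forward elimination on [A|b]:
R2 <- R2 - (-5)*R1:  [   0  -34   13   18  -85 ]
R3 <- R3 - (1)*R1:  [   0   10   -7  -11   -1 ]
R4 <- R4 - (4)*R1:  [   0   26  -18  -22   24 ]
R3 <- R3 - (-5/17)*R2:  [      0       0  -54/17  -97/17     -26 ]
R4 <- R4 - (-13/17)*R2:  [       0        0  -137/17  -140/17      -41 ]
R4 <- R4 - (137/54)*R3:  [      0       0       0  337/54  674/27 ]
Row echelon form:
[ -1   -7       3       4  |     -14 ]
[  0  -34      13      18  |     -85 ]
[  0    0  -54/17  -97/17  |     -26 ]
[  0    0       0  337/54  |  674/27 ]
Back-substitution:
v = (674/27) / (337/54) = 4
u = (-26 - (-97/17)*(4)) / (-54/17) = 1
t = (-85 - (13)*(1) - (18)*(4)) / -34 = 5
s = (-14 - (-7)*(5) - (3)*(1) - (4)*(4)) / -1 = -2

(-2, 5, 1, 4)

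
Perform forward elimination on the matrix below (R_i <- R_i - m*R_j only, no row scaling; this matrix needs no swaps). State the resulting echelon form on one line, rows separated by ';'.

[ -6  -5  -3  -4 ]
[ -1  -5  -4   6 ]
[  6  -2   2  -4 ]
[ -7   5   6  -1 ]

Forward elimination:
R2 <- R2 - (1/6)*R1:  [     0  -25/6   -7/2   20/3 ]
R3 <- R3 - (-1)*R1:  [  0  -7  -1  -8 ]
R4 <- R4 - (7/6)*R1:  [    0  65/6  19/2  11/3 ]
R3 <- R3 - (42/25)*R2:  [      0       0  122/25   -96/5 ]
R4 <- R4 - (-13/5)*R2:  [   0    0  2/5   21 ]
R4 <- R4 - (5/61)*R3:  [       0        0        0  1377/61 ]
Row echelon form:
[ -6     -5      -3       -4 ]
[  0  -25/6    -7/2     20/3 ]
[  0      0  122/25    -96/5 ]
[  0      0       0  1377/61 ]

REF = [-6 -5 -3 -4; 0 -25/6 -7/2 20/3; 0 0 122/25 -96/5; 0 0 0 1377/61]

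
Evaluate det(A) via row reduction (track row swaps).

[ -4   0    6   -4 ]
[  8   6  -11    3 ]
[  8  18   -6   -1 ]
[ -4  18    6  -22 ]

det(A) = -216

Forward elimination:
R2 <- R2 - (-2)*R1:  [  0   6   1  -5 ]
R3 <- R3 - (-2)*R1:  [  0  18   6  -9 ]
R4 <- R4 - (1)*R1:  [   0   18    0  -18 ]
R3 <- R3 - (3)*R2:  [ 0  0  3  6 ]
R4 <- R4 - (3)*R2:  [  0   0  -3  -3 ]
R4 <- R4 - (-1)*R3:  [ 0  0  0  3 ]
Upper-triangular form:
[ -4  0  6  -4 ]
[  0  6  1  -5 ]
[  0  0  3   6 ]
[  0  0  0   3 ]
det(A) = (-1)^0 * (-4) * (6) * (3) * (3) = -216  (0 row swaps -> sign +1)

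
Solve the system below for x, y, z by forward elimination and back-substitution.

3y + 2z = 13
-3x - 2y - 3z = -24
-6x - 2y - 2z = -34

(4, 3, 2)

Forward elimination on [A|b]:
R1 <-> R2   (pivot in column 1 was zero)
[ -3  -2  -3  -24 ]
[  0   3   2   13 ]
[ -6  -2  -2  -34 ]
R3 <- R3 - (2)*R1:  [  0   2   4  14 ]
R3 <- R3 - (2/3)*R2:  [    0     0   8/3  16/3 ]
Row echelon form:
[ -3  -2   -3  |   -24 ]
[  0   3    2  |    13 ]
[  0   0  8/3  |  16/3 ]
Back-substitution:
z = (16/3) / (8/3) = 2
y = (13 - (2)*(2)) / 3 = 3
x = (-24 - (-2)*(3) - (-3)*(2)) / -3 = 4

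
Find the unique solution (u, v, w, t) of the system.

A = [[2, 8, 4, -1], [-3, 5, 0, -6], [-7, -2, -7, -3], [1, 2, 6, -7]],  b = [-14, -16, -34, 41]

Forward elimination on [A|b]:
R2 <- R2 - (-3/2)*R1:  [     0     17      6  -15/2    -37 ]
R3 <- R3 - (-7/2)*R1:  [     0     26      7  -13/2    -83 ]
R4 <- R4 - (1/2)*R1:  [     0     -2      4  -13/2     48 ]
R3 <- R3 - (26/17)*R2:  [       0        0   -37/17   169/34  -449/17 ]
R4 <- R4 - (-2/17)*R2:  [       0        0    80/17  -251/34   742/17 ]
R4 <- R4 - (-80/37)*R3:  [       0        0        0   249/74  -498/37 ]
Row echelon form:
[ 2   8       4      -1  |      -14 ]
[ 0  17       6   -15/2  |      -37 ]
[ 0   0  -37/17  169/34  |  -449/17 ]
[ 0   0       0  249/74  |  -498/37 ]
Back-substitution:
t = (-498/37) / (249/74) = -4
w = (-449/17 - (169/34)*(-4)) / (-37/17) = 3
v = (-37 - (6)*(3) - (-15/2)*(-4)) / 17 = -5
u = (-14 - (8)*(-5) - (4)*(3) - (-1)*(-4)) / 2 = 5

(5, -5, 3, -4)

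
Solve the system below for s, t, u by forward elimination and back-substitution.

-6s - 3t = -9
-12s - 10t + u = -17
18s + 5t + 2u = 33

(1, 1, 5)

Forward elimination on [A|b]:
R2 <- R2 - (2)*R1:  [  0  -4   1   1 ]
R3 <- R3 - (-3)*R1:  [  0  -4   2   6 ]
R3 <- R3 - (1)*R2:  [ 0  0  1  5 ]
Row echelon form:
[ -6  -3  0  |  -9 ]
[  0  -4  1  |   1 ]
[  0   0  1  |   5 ]
Back-substitution:
u = (5) / 1 = 5
t = (1 - (1)*(5)) / -4 = 1
s = (-9 - (-3)*(1)) / -6 = 1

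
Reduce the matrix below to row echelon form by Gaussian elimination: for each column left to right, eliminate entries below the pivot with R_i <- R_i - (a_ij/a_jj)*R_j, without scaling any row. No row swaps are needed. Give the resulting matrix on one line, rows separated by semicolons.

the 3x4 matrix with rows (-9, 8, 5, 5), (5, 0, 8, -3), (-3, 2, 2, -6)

Forward elimination:
R2 <- R2 - (-5/9)*R1:  [    0  40/9  97/9  -2/9 ]
R3 <- R3 - (1/3)*R1:  [     0   -2/3    1/3  -23/3 ]
R3 <- R3 - (-3/20)*R2:  [      0       0   39/20  -77/10 ]
Row echelon form:
[ -9     8      5       5 ]
[  0  40/9   97/9    -2/9 ]
[  0     0  39/20  -77/10 ]

REF = [-9 8 5 5; 0 40/9 97/9 -2/9; 0 0 39/20 -77/10]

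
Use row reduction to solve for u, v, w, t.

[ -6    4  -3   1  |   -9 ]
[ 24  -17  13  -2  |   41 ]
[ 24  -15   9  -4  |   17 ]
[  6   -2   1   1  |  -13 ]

(-4, -4, 5, -2)

Forward elimination on [A|b]:
R2 <- R2 - (-4)*R1:  [  0  -1   1   2   5 ]
R3 <- R3 - (-4)*R1:  [   0    1   -3    0  -19 ]
R4 <- R4 - (-1)*R1:  [   0    2   -2    2  -22 ]
R3 <- R3 - (-1)*R2:  [   0    0   -2    2  -14 ]
R4 <- R4 - (-2)*R2:  [   0    0    0    6  -12 ]
Row echelon form:
[ -6   4  -3  1  |   -9 ]
[  0  -1   1  2  |    5 ]
[  0   0  -2  2  |  -14 ]
[  0   0   0  6  |  -12 ]
Back-substitution:
t = (-12) / 6 = -2
w = (-14 - (2)*(-2)) / -2 = 5
v = (5 - (1)*(5) - (2)*(-2)) / -1 = -4
u = (-9 - (4)*(-4) - (-3)*(5) - (1)*(-2)) / -6 = -4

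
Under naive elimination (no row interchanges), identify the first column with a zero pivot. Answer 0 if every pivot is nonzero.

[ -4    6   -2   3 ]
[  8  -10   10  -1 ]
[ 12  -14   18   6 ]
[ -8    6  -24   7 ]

Naive forward elimination:
R2 <- R2 - (-2)*R1:  [ 0  2  6  5 ]
R3 <- R3 - (-3)*R1:  [  0   4  12  15 ]
R4 <- R4 - (2)*R1:  [   0   -6  -20    1 ]
R3 <- R3 - (2)*R2:  [ 0  0  0  5 ]
R4 <- R4 - (-3)*R2:  [  0   0  -2  16 ]
Matrix at this point:
[ -4  6  -2   3 ]
[  0  2   6   5 ]
[  0  0   0   5 ]
[  0  0  -2  16 ]
Pivot entry (3,3) is zero but row 4 has -2 in column 3 -> naive elimination stops; a row interchange (e.g. R3 <-> R4) would be required here.

first zero-pivot column = 3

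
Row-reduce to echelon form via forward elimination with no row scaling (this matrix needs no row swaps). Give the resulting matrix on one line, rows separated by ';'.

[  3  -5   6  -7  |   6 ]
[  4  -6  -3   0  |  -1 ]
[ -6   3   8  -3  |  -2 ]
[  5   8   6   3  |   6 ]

REF = [3 -5 6 -7 6; 0 2/3 -11 28/3 -9; 0 0 -191/2 81 -169/2; 0 0 0 2137/191 -3518/191]

Forward elimination:
R2 <- R2 - (4/3)*R1:  [    0   2/3   -11  28/3    -9 ]
R3 <- R3 - (-2)*R1:  [   0   -7   20  -17   10 ]
R4 <- R4 - (5/3)*R1:  [    0  49/3    -4  44/3    -4 ]
R3 <- R3 - (-21/2)*R2:  [      0       0  -191/2      81  -169/2 ]
R4 <- R4 - (49/2)*R2:  [     0      0  531/2   -214  433/2 ]
R4 <- R4 - (-531/191)*R3:  [         0          0          0   2137/191  -3518/191 ]
Row echelon form:
[ 3   -5       6        -7  |          6 ]
[ 0  2/3     -11      28/3  |         -9 ]
[ 0    0  -191/2        81  |     -169/2 ]
[ 0    0       0  2137/191  |  -3518/191 ]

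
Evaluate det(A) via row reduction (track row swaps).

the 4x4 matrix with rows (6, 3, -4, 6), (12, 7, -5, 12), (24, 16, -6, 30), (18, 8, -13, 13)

Forward elimination:
R2 <- R2 - (2)*R1:  [ 0  1  3  0 ]
R3 <- R3 - (4)*R1:  [  0   4  10   6 ]
R4 <- R4 - (3)*R1:  [  0  -1  -1  -5 ]
R3 <- R3 - (4)*R2:  [  0   0  -2   6 ]
R4 <- R4 - (-1)*R2:  [  0   0   2  -5 ]
R4 <- R4 - (-1)*R3:  [ 0  0  0  1 ]
Upper-triangular form:
[ 6  3  -4  6 ]
[ 0  1   3  0 ]
[ 0  0  -2  6 ]
[ 0  0   0  1 ]
det(A) = (-1)^0 * (6) * (1) * (-2) * (1) = -12  (0 row swaps -> sign +1)

det(A) = -12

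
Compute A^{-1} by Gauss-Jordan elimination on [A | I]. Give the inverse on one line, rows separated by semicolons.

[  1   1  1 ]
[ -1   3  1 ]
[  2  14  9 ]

Gauss-Jordan on [A | I]:
R2 <- R2 - (-1)*R1:  [ 0  4  2  |  1  1  0 ]
R3 <- R3 - (2)*R1:  [  0  12   7  |  -2   0   1 ]
R2 <- (1/4)*R2:  [   0    1  1/2  |  1/4  1/4    0 ]
R1 <- R1 - (1)*R2:  [    1     0   1/2  |   3/4  -1/4     0 ]
R3 <- R3 - (12)*R2:  [  0   0   1  |  -5  -3   1 ]
R1 <- R1 - (1/2)*R3:  [    1     0     0  |  13/4   5/4  -1/2 ]
R2 <- R2 - (1/2)*R3:  [    0     1     0  |  11/4   7/4  -1/2 ]
Right block of [I | A^{-1}] is the inverse:
[ 13/4  5/4  -1/2 ]
[ 11/4  7/4  -1/2 ]
[   -5   -3     1 ]

inverse = [13/4 5/4 -1/2; 11/4 7/4 -1/2; -5 -3 1]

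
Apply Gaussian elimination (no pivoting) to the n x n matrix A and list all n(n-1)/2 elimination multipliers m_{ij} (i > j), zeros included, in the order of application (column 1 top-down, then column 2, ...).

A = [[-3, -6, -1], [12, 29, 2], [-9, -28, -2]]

multipliers: -4, 3, -2

Forward elimination:
R2 <- R2 - (-4)*R1:  [  0   5  -2 ]
R3 <- R3 - (3)*R1:  [   0  -10    1 ]
R3 <- R3 - (-2)*R2:  [  0   0  -3 ]
Multipliers (in order of application): m_{21} = -4, m_{31} = 3, m_{32} = -2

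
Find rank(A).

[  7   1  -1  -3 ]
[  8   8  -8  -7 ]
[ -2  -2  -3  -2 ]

Row reduction:
R2 <- R2 - (8/7)*R1:  [     0   48/7  -48/7  -25/7 ]
R3 <- R3 - (-2/7)*R1:  [     0  -12/7  -23/7  -20/7 ]
R3 <- R3 - (-1/4)*R2:  [     0      0     -5  -15/4 ]
Row echelon form:
[ 7     1     -1     -3 ]
[ 0  48/7  -48/7  -25/7 ]
[ 0     0     -5  -15/4 ]
Nonzero rows / pivot columns: 3

rank(A) = 3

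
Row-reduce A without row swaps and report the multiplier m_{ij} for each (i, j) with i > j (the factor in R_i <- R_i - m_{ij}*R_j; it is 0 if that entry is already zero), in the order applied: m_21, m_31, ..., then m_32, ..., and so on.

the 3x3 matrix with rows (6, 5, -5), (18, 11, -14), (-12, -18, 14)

multipliers: 3, -2, 2

Forward elimination:
R2 <- R2 - (3)*R1:  [  0  -4   1 ]
R3 <- R3 - (-2)*R1:  [  0  -8   4 ]
R3 <- R3 - (2)*R2:  [ 0  0  2 ]
Multipliers (in order of application): m_{21} = 3, m_{31} = -2, m_{32} = 2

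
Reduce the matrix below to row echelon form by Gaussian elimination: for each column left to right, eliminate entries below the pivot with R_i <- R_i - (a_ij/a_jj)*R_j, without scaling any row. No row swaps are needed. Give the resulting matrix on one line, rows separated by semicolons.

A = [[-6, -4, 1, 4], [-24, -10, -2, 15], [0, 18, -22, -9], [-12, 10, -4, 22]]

Forward elimination:
R2 <- R2 - (4)*R1:  [  0   6  -6  -1 ]
R4 <- R4 - (2)*R1:  [  0  18  -6  14 ]
R3 <- R3 - (3)*R2:  [  0   0  -4  -6 ]
R4 <- R4 - (3)*R2:  [  0   0  12  17 ]
R4 <- R4 - (-3)*R3:  [  0   0   0  -1 ]
Row echelon form:
[ -6  -4   1   4 ]
[  0   6  -6  -1 ]
[  0   0  -4  -6 ]
[  0   0   0  -1 ]

REF = [-6 -4 1 4; 0 6 -6 -1; 0 0 -4 -6; 0 0 0 -1]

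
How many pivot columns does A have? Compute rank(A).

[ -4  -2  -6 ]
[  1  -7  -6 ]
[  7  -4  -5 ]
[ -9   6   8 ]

Row reduction:
R2 <- R2 - (-1/4)*R1:  [     0  -15/2  -15/2 ]
R3 <- R3 - (-7/4)*R1:  [     0  -15/2  -31/2 ]
R4 <- R4 - (9/4)*R1:  [    0  21/2  43/2 ]
R3 <- R3 - (1)*R2:  [  0   0  -8 ]
R4 <- R4 - (-7/5)*R2:  [  0   0  11 ]
R4 <- R4 - (-11/8)*R3:  [ 0  0  0 ]
Row echelon form:
[ -4     -2     -6 ]
[  0  -15/2  -15/2 ]
[  0      0     -8 ]
[  0      0      0 ]
Nonzero rows / pivot columns: 3

rank(A) = 3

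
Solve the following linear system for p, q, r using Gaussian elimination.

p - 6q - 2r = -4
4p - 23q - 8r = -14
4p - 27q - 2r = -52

(-2, 2, -5)

Forward elimination on [A|b]:
R2 <- R2 - (4)*R1:  [ 0  1  0  2 ]
R3 <- R3 - (4)*R1:  [   0   -3    6  -36 ]
R3 <- R3 - (-3)*R2:  [   0    0    6  -30 ]
Row echelon form:
[ 1  -6  -2  |   -4 ]
[ 0   1   0  |    2 ]
[ 0   0   6  |  -30 ]
Back-substitution:
r = (-30) / 6 = -5
q = (2) / 1 = 2
p = (-4 - (-6)*(2) - (-2)*(-5)) / 1 = -2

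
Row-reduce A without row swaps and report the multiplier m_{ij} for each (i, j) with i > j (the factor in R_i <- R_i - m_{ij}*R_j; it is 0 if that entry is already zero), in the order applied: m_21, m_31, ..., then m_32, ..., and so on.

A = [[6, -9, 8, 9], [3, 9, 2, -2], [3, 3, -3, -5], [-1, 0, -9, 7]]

multipliers: 1/2, 1/2, -1/6, 5/9, -1/9, 71/53

Forward elimination:
R2 <- R2 - (1/2)*R1:  [     0   27/2     -2  -13/2 ]
R3 <- R3 - (1/2)*R1:  [     0   15/2     -7  -19/2 ]
R4 <- R4 - (-1/6)*R1:  [     0   -3/2  -23/3   17/2 ]
R3 <- R3 - (5/9)*R2:  [     0      0  -53/9  -53/9 ]
R4 <- R4 - (-1/9)*R2:  [     0      0  -71/9   70/9 ]
R4 <- R4 - (71/53)*R3:  [    0     0     0  47/3 ]
Multipliers (in order of application): m_{21} = 1/2, m_{31} = 1/2, m_{41} = -1/6, m_{32} = 5/9, m_{42} = -1/9, m_{43} = 71/53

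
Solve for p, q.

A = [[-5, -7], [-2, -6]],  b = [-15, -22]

Forward elimination on [A|b]:
R2 <- R2 - (2/5)*R1:  [     0  -16/5    -16 ]
Row echelon form:
[ -5     -7  |  -15 ]
[  0  -16/5  |  -16 ]
Back-substitution:
q = (-16) / (-16/5) = 5
p = (-15 - (-7)*(5)) / -5 = -4

(-4, 5)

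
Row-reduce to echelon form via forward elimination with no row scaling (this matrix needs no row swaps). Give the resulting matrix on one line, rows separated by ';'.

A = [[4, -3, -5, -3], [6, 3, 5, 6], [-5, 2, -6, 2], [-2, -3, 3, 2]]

REF = [4 -3 -5 -3; 0 15/2 25/2 21/2; 0 0 -28/3 7/10; 0 0 0 37/5]

Forward elimination:
R2 <- R2 - (3/2)*R1:  [    0  15/2  25/2  21/2 ]
R3 <- R3 - (-5/4)*R1:  [     0   -7/4  -49/4   -7/4 ]
R4 <- R4 - (-1/2)*R1:  [    0  -9/2   1/2   1/2 ]
R3 <- R3 - (-7/30)*R2:  [     0      0  -28/3   7/10 ]
R4 <- R4 - (-3/5)*R2:  [    0     0     8  34/5 ]
R4 <- R4 - (-6/7)*R3:  [    0     0     0  37/5 ]
Row echelon form:
[ 4    -3     -5    -3 ]
[ 0  15/2   25/2  21/2 ]
[ 0     0  -28/3  7/10 ]
[ 0     0      0  37/5 ]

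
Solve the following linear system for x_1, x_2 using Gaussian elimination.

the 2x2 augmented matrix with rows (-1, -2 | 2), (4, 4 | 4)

(4, -3)

Forward elimination on [A|b]:
R2 <- R2 - (-4)*R1:  [  0  -4  12 ]
Row echelon form:
[ -1  -2  |   2 ]
[  0  -4  |  12 ]
Back-substitution:
x_2 = (12) / -4 = -3
x_1 = (2 - (-2)*(-3)) / -1 = 4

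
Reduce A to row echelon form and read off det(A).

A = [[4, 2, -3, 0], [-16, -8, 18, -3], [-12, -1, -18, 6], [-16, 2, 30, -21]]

det(A) = -360

Forward elimination:
R2 <- R2 - (-4)*R1:  [  0   0   6  -3 ]
R3 <- R3 - (-3)*R1:  [   0    5  -27    6 ]
R4 <- R4 - (-4)*R1:  [   0   10   18  -21 ]
R2 <-> R3   (pivot in column 2 was zero)
[ 4   2   -3    0 ]
[ 0   5  -27    6 ]
[ 0   0    6   -3 ]
[ 0  10   18  -21 ]
R4 <- R4 - (2)*R2:  [   0    0   72  -33 ]
R4 <- R4 - (12)*R3:  [ 0  0  0  3 ]
Upper-triangular form:
[ 4  2   -3   0 ]
[ 0  5  -27   6 ]
[ 0  0    6  -3 ]
[ 0  0    0   3 ]
det(A) = (-1)^1 * (4) * (5) * (6) * (3) = -360  (1 row swap -> sign -1)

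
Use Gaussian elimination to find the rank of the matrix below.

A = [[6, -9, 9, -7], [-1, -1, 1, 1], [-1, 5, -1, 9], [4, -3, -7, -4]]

rank(A) = 4

Row reduction:
R2 <- R2 - (-1/6)*R1:  [    0  -5/2   5/2  -1/6 ]
R3 <- R3 - (-1/6)*R1:  [    0   7/2   1/2  47/6 ]
R4 <- R4 - (2/3)*R1:  [   0    3  -13  2/3 ]
R3 <- R3 - (-7/5)*R2:  [    0     0     4  38/5 ]
R4 <- R4 - (-6/5)*R2:  [    0     0   -10  7/15 ]
R4 <- R4 - (-5/2)*R3:  [      0       0       0  292/15 ]
Row echelon form:
[ 6    -9    9      -7 ]
[ 0  -5/2  5/2    -1/6 ]
[ 0     0    4    38/5 ]
[ 0     0    0  292/15 ]
Nonzero rows / pivot columns: 4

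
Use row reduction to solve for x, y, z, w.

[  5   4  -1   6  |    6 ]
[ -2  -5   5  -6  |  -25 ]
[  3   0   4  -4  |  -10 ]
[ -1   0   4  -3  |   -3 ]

Forward elimination on [A|b]:
R2 <- R2 - (-2/5)*R1:  [      0   -17/5    23/5   -18/5  -113/5 ]
R3 <- R3 - (3/5)*R1:  [     0  -12/5   23/5  -38/5  -68/5 ]
R4 <- R4 - (-1/5)*R1:  [    0   4/5  19/5  -9/5  -9/5 ]
R3 <- R3 - (12/17)*R2:  [      0       0   23/17  -86/17   40/17 ]
R4 <- R4 - (-4/17)*R2:  [       0        0    83/17   -45/17  -121/17 ]
R4 <- R4 - (83/23)*R3:  [       0        0        0   359/23  -359/23 ]
Row echelon form:
[ 5      4     -1       6  |        6 ]
[ 0  -17/5   23/5   -18/5  |   -113/5 ]
[ 0      0  23/17  -86/17  |    40/17 ]
[ 0      0      0  359/23  |  -359/23 ]
Back-substitution:
w = (-359/23) / (359/23) = -1
z = (40/17 - (-86/17)*(-1)) / (23/17) = -2
y = (-113/5 - (23/5)*(-2) - (-18/5)*(-1)) / (-17/5) = 5
x = (6 - (4)*(5) - (-1)*(-2) - (6)*(-1)) / 5 = -2

(-2, 5, -2, -1)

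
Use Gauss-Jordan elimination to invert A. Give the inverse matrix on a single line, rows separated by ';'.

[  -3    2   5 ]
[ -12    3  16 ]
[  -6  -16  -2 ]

inverse = [25/6 -19/15 17/60; -2 3/5 -1/5; 7/2 -1 1/4]

Gauss-Jordan on [A | I]:
R1 <- (1/-3)*R1:  [    1  -2/3  -5/3  |  -1/3     0     0 ]
R2 <- R2 - (-12)*R1:  [  0  -5  -4  |  -4   1   0 ]
R3 <- R3 - (-6)*R1:  [   0  -20  -12  |   -2    0    1 ]
R2 <- (1/-5)*R2:  [    0     1   4/5  |   4/5  -1/5     0 ]
R1 <- R1 - (-2/3)*R2:  [      1       0  -17/15  |     1/5   -2/15       0 ]
R3 <- R3 - (-20)*R2:  [  0   0   4  |  14  -4   1 ]
R3 <- (1/4)*R3:  [   0    0    1  |  7/2   -1  1/4 ]
R1 <- R1 - (-17/15)*R3:  [      1       0       0  |    25/6  -19/15   17/60 ]
R2 <- R2 - (4/5)*R3:  [    0     1     0  |    -2   3/5  -1/5 ]
Right block of [I | A^{-1}] is the inverse:
[ 25/6  -19/15  17/60 ]
[   -2     3/5   -1/5 ]
[  7/2      -1    1/4 ]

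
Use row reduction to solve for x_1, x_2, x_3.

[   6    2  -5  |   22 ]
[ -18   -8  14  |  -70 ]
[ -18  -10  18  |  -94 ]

(-1, 4, -4)

Forward elimination on [A|b]:
R2 <- R2 - (-3)*R1:  [  0  -2  -1  -4 ]
R3 <- R3 - (-3)*R1:  [   0   -4    3  -28 ]
R3 <- R3 - (2)*R2:  [   0    0    5  -20 ]
Row echelon form:
[ 6   2  -5  |   22 ]
[ 0  -2  -1  |   -4 ]
[ 0   0   5  |  -20 ]
Back-substitution:
x_3 = (-20) / 5 = -4
x_2 = (-4 - (-1)*(-4)) / -2 = 4
x_1 = (22 - (2)*(4) - (-5)*(-4)) / 6 = -1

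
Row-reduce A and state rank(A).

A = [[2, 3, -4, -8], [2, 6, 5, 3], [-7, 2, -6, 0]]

Row reduction:
R2 <- R2 - (1)*R1:  [  0   3   9  11 ]
R3 <- R3 - (-7/2)*R1:  [    0  25/2   -20   -28 ]
R3 <- R3 - (25/6)*R2:  [      0       0  -115/2  -443/6 ]
Row echelon form:
[ 2  3      -4      -8 ]
[ 0  3       9      11 ]
[ 0  0  -115/2  -443/6 ]
Nonzero rows / pivot columns: 3

rank(A) = 3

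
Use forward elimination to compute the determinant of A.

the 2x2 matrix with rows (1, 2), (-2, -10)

Forward elimination:
R2 <- R2 - (-2)*R1:  [  0  -6 ]
Upper-triangular form:
[ 1   2 ]
[ 0  -6 ]
det(A) = (-1)^0 * (1) * (-6) = -6  (0 row swaps -> sign +1)

det(A) = -6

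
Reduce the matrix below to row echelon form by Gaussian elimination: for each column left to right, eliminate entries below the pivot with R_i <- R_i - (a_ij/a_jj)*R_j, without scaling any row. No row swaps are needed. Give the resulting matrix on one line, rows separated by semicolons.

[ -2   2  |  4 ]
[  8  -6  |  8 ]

Forward elimination:
R2 <- R2 - (-4)*R1:  [  0   2  24 ]
Row echelon form:
[ -2  2  |   4 ]
[  0  2  |  24 ]

REF = [-2 2 4; 0 2 24]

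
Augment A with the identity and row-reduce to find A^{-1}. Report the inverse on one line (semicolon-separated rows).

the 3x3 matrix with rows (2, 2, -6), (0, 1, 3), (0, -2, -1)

Gauss-Jordan on [A | I]:
R1 <- (1/2)*R1:  [   1    1   -3  |  1/2    0    0 ]
R1 <- R1 - (1)*R2:  [   1    0   -6  |  1/2   -1    0 ]
R3 <- R3 - (-2)*R2:  [ 0  0  5  |  0  2  1 ]
R3 <- (1/5)*R3:  [   0    0    1  |    0  2/5  1/5 ]
R1 <- R1 - (-6)*R3:  [   1    0    0  |  1/2  7/5  6/5 ]
R2 <- R2 - (3)*R3:  [    0     1     0  |     0  -1/5  -3/5 ]
Right block of [I | A^{-1}] is the inverse:
[ 1/2   7/5   6/5 ]
[   0  -1/5  -3/5 ]
[   0   2/5   1/5 ]

inverse = [1/2 7/5 6/5; 0 -1/5 -3/5; 0 2/5 1/5]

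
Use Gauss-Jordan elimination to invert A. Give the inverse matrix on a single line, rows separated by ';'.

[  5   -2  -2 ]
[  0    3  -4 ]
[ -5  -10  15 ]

Gauss-Jordan on [A | I]:
R1 <- (1/5)*R1:  [    1  -2/5  -2/5  |   1/5     0     0 ]
R3 <- R3 - (-5)*R1:  [   0  -12   13  |    1    0    1 ]
R2 <- (1/3)*R2:  [    0     1  -4/3  |     0   1/3     0 ]
R1 <- R1 - (-2/5)*R2:  [      1       0  -14/15  |     1/5    2/15       0 ]
R3 <- R3 - (-12)*R2:  [  0   0  -3  |   1   4   1 ]
R3 <- (1/-3)*R3:  [    0     0     1  |  -1/3  -4/3  -1/3 ]
R1 <- R1 - (-14/15)*R3:  [      1       0       0  |    -1/9   -10/9  -14/45 ]
R2 <- R2 - (-4/3)*R3:  [     0      1      0  |   -4/9  -13/9   -4/9 ]
Right block of [I | A^{-1}] is the inverse:
[ -1/9  -10/9  -14/45 ]
[ -4/9  -13/9    -4/9 ]
[ -1/3   -4/3    -1/3 ]

inverse = [-1/9 -10/9 -14/45; -4/9 -13/9 -4/9; -1/3 -4/3 -1/3]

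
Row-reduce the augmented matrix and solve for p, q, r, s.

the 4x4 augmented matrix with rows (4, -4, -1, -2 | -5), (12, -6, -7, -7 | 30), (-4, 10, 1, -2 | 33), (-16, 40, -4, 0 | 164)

(1, 4, -5, -1)

Forward elimination on [A|b]:
R2 <- R2 - (3)*R1:  [  0   6  -4  -1  45 ]
R3 <- R3 - (-1)*R1:  [  0   6   0  -4  28 ]
R4 <- R4 - (-4)*R1:  [   0   24   -8   -8  144 ]
R3 <- R3 - (1)*R2:  [   0    0    4   -3  -17 ]
R4 <- R4 - (4)*R2:  [   0    0    8   -4  -36 ]
R4 <- R4 - (2)*R3:  [  0   0   0   2  -2 ]
Row echelon form:
[ 4  -4  -1  -2  |   -5 ]
[ 0   6  -4  -1  |   45 ]
[ 0   0   4  -3  |  -17 ]
[ 0   0   0   2  |   -2 ]
Back-substitution:
s = (-2) / 2 = -1
r = (-17 - (-3)*(-1)) / 4 = -5
q = (45 - (-4)*(-5) - (-1)*(-1)) / 6 = 4
p = (-5 - (-4)*(4) - (-1)*(-5) - (-2)*(-1)) / 4 = 1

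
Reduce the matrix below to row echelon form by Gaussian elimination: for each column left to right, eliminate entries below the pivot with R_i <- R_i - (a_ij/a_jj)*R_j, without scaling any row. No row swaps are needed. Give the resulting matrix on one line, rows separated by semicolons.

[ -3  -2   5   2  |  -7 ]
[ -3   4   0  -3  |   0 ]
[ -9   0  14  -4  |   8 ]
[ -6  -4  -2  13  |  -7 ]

REF = [-3 -2 5 2 -7; 0 6 -5 -5 7; 0 0 4 -5 22; 0 0 0 -6 73]

Forward elimination:
R2 <- R2 - (1)*R1:  [  0   6  -5  -5   7 ]
R3 <- R3 - (3)*R1:  [   0    6   -1  -10   29 ]
R4 <- R4 - (2)*R1:  [   0    0  -12    9    7 ]
R3 <- R3 - (1)*R2:  [  0   0   4  -5  22 ]
R4 <- R4 - (-3)*R3:  [  0   0   0  -6  73 ]
Row echelon form:
[ -3  -2   5   2  |  -7 ]
[  0   6  -5  -5  |   7 ]
[  0   0   4  -5  |  22 ]
[  0   0   0  -6  |  73 ]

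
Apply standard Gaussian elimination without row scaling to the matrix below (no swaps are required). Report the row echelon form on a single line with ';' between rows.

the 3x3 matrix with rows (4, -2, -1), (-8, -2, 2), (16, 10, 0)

REF = [4 -2 -1; 0 -6 0; 0 0 4]

Forward elimination:
R2 <- R2 - (-2)*R1:  [  0  -6   0 ]
R3 <- R3 - (4)*R1:  [  0  18   4 ]
R3 <- R3 - (-3)*R2:  [ 0  0  4 ]
Row echelon form:
[ 4  -2  -1 ]
[ 0  -6   0 ]
[ 0   0   4 ]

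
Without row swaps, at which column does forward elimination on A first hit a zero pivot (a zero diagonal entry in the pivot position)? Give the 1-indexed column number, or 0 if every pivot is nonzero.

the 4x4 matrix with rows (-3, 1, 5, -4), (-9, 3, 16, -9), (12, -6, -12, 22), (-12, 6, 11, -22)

first zero-pivot column = 2

Naive forward elimination:
R2 <- R2 - (3)*R1:  [ 0  0  1  3 ]
R3 <- R3 - (-4)*R1:  [  0  -2   8   6 ]
R4 <- R4 - (4)*R1:  [  0   2  -9  -6 ]
Matrix at this point:
[ -3   1   5  -4 ]
[  0   0   1   3 ]
[  0  -2   8   6 ]
[  0   2  -9  -6 ]
Pivot entry (2,2) is zero but row 3 has -2 in column 2 -> naive elimination stops; a row interchange (e.g. R2 <-> R3) would be required here.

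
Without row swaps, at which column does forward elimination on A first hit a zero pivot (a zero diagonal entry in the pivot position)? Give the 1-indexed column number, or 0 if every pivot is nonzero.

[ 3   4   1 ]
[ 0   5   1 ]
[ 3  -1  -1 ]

Naive forward elimination:
R3 <- R3 - (1)*R1:  [  0  -5  -2 ]
R3 <- R3 - (-1)*R2:  [  0   0  -1 ]
All pivots nonzero; naive elimination completes without hitting a zero pivot.

first zero-pivot column = 0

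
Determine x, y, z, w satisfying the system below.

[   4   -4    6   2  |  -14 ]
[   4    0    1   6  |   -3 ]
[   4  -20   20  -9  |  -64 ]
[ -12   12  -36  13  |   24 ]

Forward elimination on [A|b]:
R2 <- R2 - (1)*R1:  [  0   4  -5   4  11 ]
R3 <- R3 - (1)*R1:  [   0  -16   14  -11  -50 ]
R4 <- R4 - (-3)*R1:  [   0    0  -18   19  -18 ]
R3 <- R3 - (-4)*R2:  [  0   0  -6   5  -6 ]
R4 <- R4 - (3)*R3:  [ 0  0  0  4  0 ]
Row echelon form:
[ 4  -4   6  2  |  -14 ]
[ 0   4  -5  4  |   11 ]
[ 0   0  -6  5  |   -6 ]
[ 0   0   0  4  |    0 ]
Back-substitution:
w = (0) / 4 = 0
z = (-6 - (5)*(0)) / -6 = 1
y = (11 - (-5)*(1) - (4)*(0)) / 4 = 4
x = (-14 - (-4)*(4) - (6)*(1) - (2)*(0)) / 4 = -1

(-1, 4, 1, 0)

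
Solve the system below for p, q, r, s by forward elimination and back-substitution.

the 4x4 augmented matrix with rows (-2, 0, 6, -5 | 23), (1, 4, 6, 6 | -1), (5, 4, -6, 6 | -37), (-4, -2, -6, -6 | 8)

(-3, -1, 2, -1)

Forward elimination on [A|b]:
R2 <- R2 - (-1/2)*R1:  [    0     4     9   7/2  21/2 ]
R3 <- R3 - (-5/2)*R1:  [     0      4      9  -13/2   41/2 ]
R4 <- R4 - (2)*R1:  [   0   -2  -18    4  -38 ]
R3 <- R3 - (1)*R2:  [   0    0    0  -10   10 ]
R4 <- R4 - (-1/2)*R2:  [      0       0   -27/2    23/4  -131/4 ]
R3 <-> R4   (pivot in column 3 was zero)
[ -2  0      6    -5      23 ]
[  0  4      9   7/2    21/2 ]
[  0  0  -27/2  23/4  -131/4 ]
[  0  0      0   -10      10 ]
Row echelon form:
[ -2  0      6    -5  |      23 ]
[  0  4      9   7/2  |    21/2 ]
[  0  0  -27/2  23/4  |  -131/4 ]
[  0  0      0   -10  |      10 ]
Back-substitution:
s = (10) / -10 = -1
r = (-131/4 - (23/4)*(-1)) / (-27/2) = 2
q = (21/2 - (9)*(2) - (7/2)*(-1)) / 4 = -1
p = (23 - (6)*(2) - (-5)*(-1)) / -2 = -3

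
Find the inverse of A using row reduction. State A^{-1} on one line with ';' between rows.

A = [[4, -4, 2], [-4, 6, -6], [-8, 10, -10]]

Gauss-Jordan on [A | I]:
R1 <- (1/4)*R1:  [   1   -1  1/2  |  1/4    0    0 ]
R2 <- R2 - (-4)*R1:  [  0   2  -4  |   1   1   0 ]
R3 <- R3 - (-8)*R1:  [  0   2  -6  |   2   0   1 ]
R2 <- (1/2)*R2:  [   0    1   -2  |  1/2  1/2    0 ]
R1 <- R1 - (-1)*R2:  [    1     0  -3/2  |   3/4   1/2     0 ]
R3 <- R3 - (2)*R2:  [  0   0  -2  |   1  -1   1 ]
R3 <- (1/-2)*R3:  [    0     0     1  |  -1/2   1/2  -1/2 ]
R1 <- R1 - (-3/2)*R3:  [    1     0     0  |     0   5/4  -3/4 ]
R2 <- R2 - (-2)*R3:  [    0     1     0  |  -1/2   3/2    -1 ]
Right block of [I | A^{-1}] is the inverse:
[    0  5/4  -3/4 ]
[ -1/2  3/2    -1 ]
[ -1/2  1/2  -1/2 ]

inverse = [0 5/4 -3/4; -1/2 3/2 -1; -1/2 1/2 -1/2]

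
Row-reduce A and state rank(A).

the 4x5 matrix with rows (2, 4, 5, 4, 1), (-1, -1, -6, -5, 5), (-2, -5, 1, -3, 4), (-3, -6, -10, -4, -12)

rank(A) = 3

Row reduction:
R2 <- R2 - (-1/2)*R1:  [    0     1  -7/2    -3  11/2 ]
R3 <- R3 - (-1)*R1:  [  0  -1   6   1   5 ]
R4 <- R4 - (-3/2)*R1:  [     0      0   -5/2      2  -21/2 ]
R3 <- R3 - (-1)*R2:  [    0     0   5/2    -2  21/2 ]
R4 <- R4 - (-1)*R3:  [ 0  0  0  0  0 ]
Row echelon form:
[ 2  4     5   4     1 ]
[ 0  1  -7/2  -3  11/2 ]
[ 0  0   5/2  -2  21/2 ]
[ 0  0     0   0     0 ]
Nonzero rows / pivot columns: 3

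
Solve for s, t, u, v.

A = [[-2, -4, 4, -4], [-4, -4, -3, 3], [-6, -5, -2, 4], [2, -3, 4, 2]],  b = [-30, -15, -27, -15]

Forward elimination on [A|b]:
R2 <- R2 - (2)*R1:  [   0    4  -11   11   45 ]
R3 <- R3 - (3)*R1:  [   0    7  -14   16   63 ]
R4 <- R4 - (-1)*R1:  [   0   -7    8   -2  -45 ]
R3 <- R3 - (7/4)*R2:  [     0      0   21/4  -13/4  -63/4 ]
R4 <- R4 - (-7/4)*R2:  [     0      0  -45/4   69/4  135/4 ]
R4 <- R4 - (-15/7)*R3:  [    0     0     0  72/7     0 ]
Row echelon form:
[ -2  -4     4     -4  |    -30 ]
[  0   4   -11     11  |     45 ]
[  0   0  21/4  -13/4  |  -63/4 ]
[  0   0     0   72/7  |      0 ]
Back-substitution:
v = (0) / (72/7) = 0
u = (-63/4 - (-13/4)*(0)) / (21/4) = -3
t = (45 - (-11)*(-3) - (11)*(0)) / 4 = 3
s = (-30 - (-4)*(3) - (4)*(-3) - (-4)*(0)) / -2 = 3

(3, 3, -3, 0)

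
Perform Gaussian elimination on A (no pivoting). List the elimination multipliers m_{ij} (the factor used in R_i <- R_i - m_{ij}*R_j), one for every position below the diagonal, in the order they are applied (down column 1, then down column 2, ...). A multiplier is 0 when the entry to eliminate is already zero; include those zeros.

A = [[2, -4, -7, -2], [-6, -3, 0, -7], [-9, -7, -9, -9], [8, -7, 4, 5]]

multipliers: -3, -9/2, 4, 5/3, -3/5, -194/55

Forward elimination:
R2 <- R2 - (-3)*R1:  [   0  -15  -21  -13 ]
R3 <- R3 - (-9/2)*R1:  [     0    -25  -81/2    -18 ]
R4 <- R4 - (4)*R1:  [  0   9  32  13 ]
R3 <- R3 - (5/3)*R2:  [     0      0  -11/2   11/3 ]
R4 <- R4 - (-3/5)*R2:  [    0     0  97/5  26/5 ]
R4 <- R4 - (-194/55)*R3:  [      0       0       0  272/15 ]
Multipliers (in order of application): m_{21} = -3, m_{31} = -9/2, m_{41} = 4, m_{32} = 5/3, m_{42} = -3/5, m_{43} = -194/55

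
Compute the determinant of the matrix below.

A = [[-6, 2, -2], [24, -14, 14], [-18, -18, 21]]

det(A) = 108

Forward elimination:
R2 <- R2 - (-4)*R1:  [  0  -6   6 ]
R3 <- R3 - (3)*R1:  [   0  -24   27 ]
R3 <- R3 - (4)*R2:  [ 0  0  3 ]
Upper-triangular form:
[ -6   2  -2 ]
[  0  -6   6 ]
[  0   0   3 ]
det(A) = (-1)^0 * (-6) * (-6) * (3) = 108  (0 row swaps -> sign +1)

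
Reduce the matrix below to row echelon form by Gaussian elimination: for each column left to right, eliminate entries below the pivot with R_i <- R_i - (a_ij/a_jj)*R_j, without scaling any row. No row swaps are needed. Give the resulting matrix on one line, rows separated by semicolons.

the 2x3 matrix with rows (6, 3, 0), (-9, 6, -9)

REF = [6 3 0; 0 21/2 -9]

Forward elimination:
R2 <- R2 - (-3/2)*R1:  [    0  21/2    -9 ]
Row echelon form:
[ 6     3   0 ]
[ 0  21/2  -9 ]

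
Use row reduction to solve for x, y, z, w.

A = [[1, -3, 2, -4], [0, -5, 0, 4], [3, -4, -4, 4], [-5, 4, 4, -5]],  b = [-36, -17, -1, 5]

(-3, 5, -5, 2)

Forward elimination on [A|b]:
R3 <- R3 - (3)*R1:  [   0    5  -10   16  107 ]
R4 <- R4 - (-5)*R1:  [    0   -11    14   -25  -175 ]
R3 <- R3 - (-1)*R2:  [   0    0  -10   20   90 ]
R4 <- R4 - (11/5)*R2:  [      0       0      14  -169/5  -688/5 ]
R4 <- R4 - (-7/5)*R3:  [     0      0      0  -29/5  -58/5 ]
Row echelon form:
[ 1  -3    2     -4  |    -36 ]
[ 0  -5    0      4  |    -17 ]
[ 0   0  -10     20  |     90 ]
[ 0   0    0  -29/5  |  -58/5 ]
Back-substitution:
w = (-58/5) / (-29/5) = 2
z = (90 - (20)*(2)) / -10 = -5
y = (-17 - (4)*(2)) / -5 = 5
x = (-36 - (-3)*(5) - (2)*(-5) - (-4)*(2)) / 1 = -3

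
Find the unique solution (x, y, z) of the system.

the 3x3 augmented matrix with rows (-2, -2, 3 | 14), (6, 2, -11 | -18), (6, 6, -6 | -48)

(-5, -5, -2)

Forward elimination on [A|b]:
R2 <- R2 - (-3)*R1:  [  0  -4  -2  24 ]
R3 <- R3 - (-3)*R1:  [  0   0   3  -6 ]
Row echelon form:
[ -2  -2   3  |  14 ]
[  0  -4  -2  |  24 ]
[  0   0   3  |  -6 ]
Back-substitution:
z = (-6) / 3 = -2
y = (24 - (-2)*(-2)) / -4 = -5
x = (14 - (-2)*(-5) - (3)*(-2)) / -2 = -5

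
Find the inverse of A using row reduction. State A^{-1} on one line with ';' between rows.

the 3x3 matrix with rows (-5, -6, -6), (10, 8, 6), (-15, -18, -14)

inverse = [-1/20 3/10 3/20; 5/8 -1/4 -3/8; -3/4 0 1/4]

Gauss-Jordan on [A | I]:
R1 <- (1/-5)*R1:  [    1   6/5   6/5  |  -1/5     0     0 ]
R2 <- R2 - (10)*R1:  [  0  -4  -6  |   2   1   0 ]
R3 <- R3 - (-15)*R1:  [  0   0   4  |  -3   0   1 ]
R2 <- (1/-4)*R2:  [    0     1   3/2  |  -1/2  -1/4     0 ]
R1 <- R1 - (6/5)*R2:  [    1     0  -3/5  |   2/5  3/10     0 ]
R3 <- (1/4)*R3:  [    0     0     1  |  -3/4     0   1/4 ]
R1 <- R1 - (-3/5)*R3:  [     1      0      0  |  -1/20   3/10   3/20 ]
R2 <- R2 - (3/2)*R3:  [    0     1     0  |   5/8  -1/4  -3/8 ]
Right block of [I | A^{-1}] is the inverse:
[ -1/20  3/10  3/20 ]
[   5/8  -1/4  -3/8 ]
[  -3/4     0   1/4 ]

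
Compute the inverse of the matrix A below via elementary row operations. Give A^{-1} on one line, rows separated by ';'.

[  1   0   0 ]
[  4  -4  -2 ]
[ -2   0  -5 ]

inverse = [1 0 0; 6/5 -1/4 1/10; -2/5 0 -1/5]

Gauss-Jordan on [A | I]:
R2 <- R2 - (4)*R1:  [  0  -4  -2  |  -4   1   0 ]
R3 <- R3 - (-2)*R1:  [  0   0  -5  |   2   0   1 ]
R2 <- (1/-4)*R2:  [    0     1   1/2  |     1  -1/4     0 ]
R3 <- (1/-5)*R3:  [    0     0     1  |  -2/5     0  -1/5 ]
R2 <- R2 - (1/2)*R3:  [    0     1     0  |   6/5  -1/4  1/10 ]
Right block of [I | A^{-1}] is the inverse:
[    1     0     0 ]
[  6/5  -1/4  1/10 ]
[ -2/5     0  -1/5 ]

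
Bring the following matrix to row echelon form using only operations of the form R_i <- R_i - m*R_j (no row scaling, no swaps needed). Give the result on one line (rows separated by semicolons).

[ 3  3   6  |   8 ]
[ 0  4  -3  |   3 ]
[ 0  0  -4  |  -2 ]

Forward elimination:
Row echelon form:
[ 3  3   6  |   8 ]
[ 0  4  -3  |   3 ]
[ 0  0  -4  |  -2 ]

REF = [3 3 6 8; 0 4 -3 3; 0 0 -4 -2]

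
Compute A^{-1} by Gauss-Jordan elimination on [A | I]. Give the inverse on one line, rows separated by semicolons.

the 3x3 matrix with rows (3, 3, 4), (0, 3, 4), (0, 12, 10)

inverse = [1/3 -1/3 0; 0 -5/9 2/9; 0 2/3 -1/6]

Gauss-Jordan on [A | I]:
R1 <- (1/3)*R1:  [   1    1  4/3  |  1/3    0    0 ]
R2 <- (1/3)*R2:  [   0    1  4/3  |    0  1/3    0 ]
R1 <- R1 - (1)*R2:  [    1     0     0  |   1/3  -1/3     0 ]
R3 <- R3 - (12)*R2:  [  0   0  -6  |   0  -4   1 ]
R3 <- (1/-6)*R3:  [    0     0     1  |     0   2/3  -1/6 ]
R2 <- R2 - (4/3)*R3:  [    0     1     0  |     0  -5/9   2/9 ]
Right block of [I | A^{-1}] is the inverse:
[ 1/3  -1/3     0 ]
[   0  -5/9   2/9 ]
[   0   2/3  -1/6 ]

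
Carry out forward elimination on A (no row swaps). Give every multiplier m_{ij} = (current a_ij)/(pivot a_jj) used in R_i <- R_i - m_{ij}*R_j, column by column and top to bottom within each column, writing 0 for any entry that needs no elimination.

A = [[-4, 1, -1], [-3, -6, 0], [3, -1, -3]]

Forward elimination:
R2 <- R2 - (3/4)*R1:  [     0  -27/4    3/4 ]
R3 <- R3 - (-3/4)*R1:  [     0   -1/4  -15/4 ]
R3 <- R3 - (1/27)*R2:  [     0      0  -34/9 ]
Multipliers (in order of application): m_{21} = 3/4, m_{31} = -3/4, m_{32} = 1/27

multipliers: 3/4, -3/4, 1/27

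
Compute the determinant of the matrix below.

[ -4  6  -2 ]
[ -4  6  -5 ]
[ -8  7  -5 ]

Forward elimination:
R2 <- R2 - (1)*R1:  [  0   0  -3 ]
R3 <- R3 - (2)*R1:  [  0  -5  -1 ]
R2 <-> R3   (pivot in column 2 was zero)
[ -4   6  -2 ]
[  0  -5  -1 ]
[  0   0  -3 ]
Upper-triangular form:
[ -4   6  -2 ]
[  0  -5  -1 ]
[  0   0  -3 ]
det(A) = (-1)^1 * (-4) * (-5) * (-3) = 60  (1 row swap -> sign -1)

det(A) = 60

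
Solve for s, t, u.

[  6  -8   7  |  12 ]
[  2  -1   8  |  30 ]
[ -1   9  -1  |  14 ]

(0, 2, 4)

Forward elimination on [A|b]:
R2 <- R2 - (1/3)*R1:  [    0   5/3  17/3    26 ]
R3 <- R3 - (-1/6)*R1:  [    0  23/3   1/6    16 ]
R3 <- R3 - (23/5)*R2:  [       0        0  -259/10   -518/5 ]
Row echelon form:
[ 6   -8        7  |      12 ]
[ 0  5/3     17/3  |      26 ]
[ 0    0  -259/10  |  -518/5 ]
Back-substitution:
u = (-518/5) / (-259/10) = 4
t = (26 - (17/3)*(4)) / (5/3) = 2
s = (12 - (-8)*(2) - (7)*(4)) / 6 = 0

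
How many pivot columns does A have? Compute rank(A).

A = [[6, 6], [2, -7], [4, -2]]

rank(A) = 2

Row reduction:
R2 <- R2 - (1/3)*R1:  [  0  -9 ]
R3 <- R3 - (2/3)*R1:  [  0  -6 ]
R3 <- R3 - (2/3)*R2:  [ 0  0 ]
Row echelon form:
[ 6   6 ]
[ 0  -9 ]
[ 0   0 ]
Nonzero rows / pivot columns: 2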